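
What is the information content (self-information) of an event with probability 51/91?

Information content I(x) = -log₂(p(x))
I = -log₂(51/91) = -log₂(0.5604)
I = 0.8354 bits


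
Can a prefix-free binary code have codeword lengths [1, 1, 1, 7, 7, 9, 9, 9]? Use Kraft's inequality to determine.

Kraft inequality: Σ 2^(-l_i) ≤ 1 for prefix-free code
Calculating: 2^(-1) + 2^(-1) + 2^(-1) + 2^(-7) + 2^(-7) + 2^(-9) + 2^(-9) + 2^(-9)
= 0.5 + 0.5 + 0.5 + 0.0078125 + 0.0078125 + 0.001953125 + 0.001953125 + 0.001953125
= 1.5215
Since 1.5215 > 1, prefix-free code does not exist


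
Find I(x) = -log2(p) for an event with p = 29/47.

Information content I(x) = -log₂(p(x))
I = -log₂(29/47) = -log₂(0.6170)
I = 0.6966 bits


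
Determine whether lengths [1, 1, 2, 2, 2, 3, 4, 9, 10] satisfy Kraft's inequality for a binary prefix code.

Kraft inequality: Σ 2^(-l_i) ≤ 1 for prefix-free code
Calculating: 2^(-1) + 2^(-1) + 2^(-2) + 2^(-2) + 2^(-2) + 2^(-3) + 2^(-4) + 2^(-9) + 2^(-10)
= 0.5 + 0.5 + 0.25 + 0.25 + 0.25 + 0.125 + 0.0625 + 0.001953125 + 0.0009765625
= 1.9404
Since 1.9404 > 1, prefix-free code does not exist


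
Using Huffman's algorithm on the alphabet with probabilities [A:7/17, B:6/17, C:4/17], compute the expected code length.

Huffman tree construction:
Combine smallest probabilities repeatedly
Resulting codes:
  A: 0 (length 1)
  B: 11 (length 2)
  C: 10 (length 2)
Average length = Σ p(s) × length(s) = 1.5882 bits


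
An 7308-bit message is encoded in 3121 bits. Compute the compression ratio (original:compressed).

Compression ratio = Original / Compressed
= 7308 / 3121 = 2.34:1


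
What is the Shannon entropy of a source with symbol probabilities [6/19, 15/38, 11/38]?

H(X) = -Σ p(x) log₂ p(x)
  -6/19 × log₂(6/19) = 0.5251
  -15/38 × log₂(15/38) = 0.5294
  -11/38 × log₂(11/38) = 0.5177
H(X) = 1.5722 bits


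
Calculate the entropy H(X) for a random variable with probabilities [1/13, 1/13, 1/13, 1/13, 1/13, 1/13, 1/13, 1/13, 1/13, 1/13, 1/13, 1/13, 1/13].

H(X) = -Σ p(x) log₂ p(x)
  -1/13 × log₂(1/13) = 0.2846
  -1/13 × log₂(1/13) = 0.2846
  -1/13 × log₂(1/13) = 0.2846
  -1/13 × log₂(1/13) = 0.2846
  -1/13 × log₂(1/13) = 0.2846
  -1/13 × log₂(1/13) = 0.2846
  -1/13 × log₂(1/13) = 0.2846
  -1/13 × log₂(1/13) = 0.2846
  -1/13 × log₂(1/13) = 0.2846
  -1/13 × log₂(1/13) = 0.2846
  -1/13 × log₂(1/13) = 0.2846
  -1/13 × log₂(1/13) = 0.2846
  -1/13 × log₂(1/13) = 0.2846
H(X) = 3.7004 bits


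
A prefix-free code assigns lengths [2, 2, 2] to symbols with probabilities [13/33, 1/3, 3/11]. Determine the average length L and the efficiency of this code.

Average length L = Σ p_i × l_i = 2.0000 bits
Entropy H = 1.5690 bits
Efficiency η = H/L × 100% = 78.45%


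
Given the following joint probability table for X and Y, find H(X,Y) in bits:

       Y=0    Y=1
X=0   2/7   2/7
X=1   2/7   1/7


H(X,Y) = -Σ p(x,y) log₂ p(x,y)
  p(0,0)=2/7: -0.2857 × log₂(0.2857) = 0.5164
  p(0,1)=2/7: -0.2857 × log₂(0.2857) = 0.5164
  p(1,0)=2/7: -0.2857 × log₂(0.2857) = 0.5164
  p(1,1)=1/7: -0.1429 × log₂(0.1429) = 0.4011
H(X,Y) = 1.9502 bits


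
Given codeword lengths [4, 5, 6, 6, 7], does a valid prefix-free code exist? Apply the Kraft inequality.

Kraft inequality: Σ 2^(-l_i) ≤ 1 for prefix-free code
Calculating: 2^(-4) + 2^(-5) + 2^(-6) + 2^(-6) + 2^(-7)
= 0.0625 + 0.03125 + 0.015625 + 0.015625 + 0.0078125
= 0.1328
Since 0.1328 ≤ 1, prefix-free code exists


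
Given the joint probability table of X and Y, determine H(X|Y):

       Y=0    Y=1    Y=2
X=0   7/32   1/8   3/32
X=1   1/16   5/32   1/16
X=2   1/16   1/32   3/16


H(X|Y) = Σ_y p(y) H(X|Y=y)
  p(Y=0) = 11/32, H(X|Y=0) = 1.3093
  p(Y=1) = 5/16, H(X|Y=1) = 1.3610
  p(Y=2) = 11/32, H(X|Y=2) = 1.4354
H(X|Y) = 0.3438×1.3093 + 0.3125×1.3610 + 0.3438×1.4354 = 1.3688 bits


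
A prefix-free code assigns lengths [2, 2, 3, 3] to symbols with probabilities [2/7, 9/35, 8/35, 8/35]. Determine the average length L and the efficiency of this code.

Average length L = Σ p_i × l_i = 2.4571 bits
Entropy H = 1.9936 bits
Efficiency η = H/L × 100% = 81.14%


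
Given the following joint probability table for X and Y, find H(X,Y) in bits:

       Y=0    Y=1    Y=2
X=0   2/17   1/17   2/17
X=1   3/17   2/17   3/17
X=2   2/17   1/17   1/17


H(X,Y) = -Σ p(x,y) log₂ p(x,y)
  p(0,0)=2/17: -0.1176 × log₂(0.1176) = 0.3632
  p(0,1)=1/17: -0.0588 × log₂(0.0588) = 0.2404
  p(0,2)=2/17: -0.1176 × log₂(0.1176) = 0.3632
  p(1,0)=3/17: -0.1765 × log₂(0.1765) = 0.4416
  p(1,1)=2/17: -0.1176 × log₂(0.1176) = 0.3632
  p(1,2)=3/17: -0.1765 × log₂(0.1765) = 0.4416
  p(2,0)=2/17: -0.1176 × log₂(0.1176) = 0.3632
  p(2,1)=1/17: -0.0588 × log₂(0.0588) = 0.2404
  p(2,2)=1/17: -0.0588 × log₂(0.0588) = 0.2404
H(X,Y) = 3.0575 bits


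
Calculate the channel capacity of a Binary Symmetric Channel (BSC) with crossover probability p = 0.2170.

For BSC with error probability p:
C = 1 - H(p) where H(p) is binary entropy
H(0.2170) = -0.2170 × log₂(0.2170) - 0.7830 × log₂(0.7830)
H(p) = 0.7547
C = 1 - 0.7547 = 0.2453 bits/use


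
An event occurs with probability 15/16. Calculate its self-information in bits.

Information content I(x) = -log₂(p(x))
I = -log₂(15/16) = -log₂(0.9375)
I = 0.0931 bits


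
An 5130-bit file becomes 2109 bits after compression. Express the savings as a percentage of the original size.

Space savings = (1 - Compressed/Original) × 100%
= (1 - 2109/5130) × 100%
= 58.89%


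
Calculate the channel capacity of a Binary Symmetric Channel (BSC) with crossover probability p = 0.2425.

For BSC with error probability p:
C = 1 - H(p) where H(p) is binary entropy
H(0.2425) = -0.2425 × log₂(0.2425) - 0.7575 × log₂(0.7575)
H(p) = 0.7992
C = 1 - 0.7992 = 0.2008 bits/use


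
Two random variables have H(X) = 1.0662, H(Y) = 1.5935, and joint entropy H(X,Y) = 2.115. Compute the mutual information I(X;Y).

I(X;Y) = H(X) + H(Y) - H(X,Y)
I(X;Y) = 1.0662 + 1.5935 - 2.115 = 0.5447 bits


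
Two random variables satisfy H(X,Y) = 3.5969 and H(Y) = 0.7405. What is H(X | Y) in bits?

Chain rule: H(X,Y) = H(X|Y) + H(Y)
H(X|Y) = H(X,Y) - H(Y) = 3.5969 - 0.7405 = 2.8564 bits


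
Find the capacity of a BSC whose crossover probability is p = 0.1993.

For BSC with error probability p:
C = 1 - H(p) where H(p) is binary entropy
H(0.1993) = -0.1993 × log₂(0.1993) - 0.8007 × log₂(0.8007)
H(p) = 0.7205
C = 1 - 0.7205 = 0.2795 bits/use


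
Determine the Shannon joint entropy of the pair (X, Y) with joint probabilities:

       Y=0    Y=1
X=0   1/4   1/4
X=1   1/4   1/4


H(X,Y) = -Σ p(x,y) log₂ p(x,y)
  p(0,0)=1/4: -0.2500 × log₂(0.2500) = 0.5000
  p(0,1)=1/4: -0.2500 × log₂(0.2500) = 0.5000
  p(1,0)=1/4: -0.2500 × log₂(0.2500) = 0.5000
  p(1,1)=1/4: -0.2500 × log₂(0.2500) = 0.5000
H(X,Y) = 2.0000 bits


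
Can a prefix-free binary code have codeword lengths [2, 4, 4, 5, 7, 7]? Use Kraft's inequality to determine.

Kraft inequality: Σ 2^(-l_i) ≤ 1 for prefix-free code
Calculating: 2^(-2) + 2^(-4) + 2^(-4) + 2^(-5) + 2^(-7) + 2^(-7)
= 0.25 + 0.0625 + 0.0625 + 0.03125 + 0.0078125 + 0.0078125
= 0.4219
Since 0.4219 ≤ 1, prefix-free code exists


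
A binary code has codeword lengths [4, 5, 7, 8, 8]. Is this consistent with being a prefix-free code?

Kraft inequality: Σ 2^(-l_i) ≤ 1 for prefix-free code
Calculating: 2^(-4) + 2^(-5) + 2^(-7) + 2^(-8) + 2^(-8)
= 0.0625 + 0.03125 + 0.0078125 + 0.00390625 + 0.00390625
= 0.1094
Since 0.1094 ≤ 1, prefix-free code exists


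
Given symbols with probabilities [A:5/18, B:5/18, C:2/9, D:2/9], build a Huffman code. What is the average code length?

Huffman tree construction:
Combine smallest probabilities repeatedly
Resulting codes:
  A: 10 (length 2)
  B: 11 (length 2)
  C: 00 (length 2)
  D: 01 (length 2)
Average length = Σ p(s) × length(s) = 2.0000 bits


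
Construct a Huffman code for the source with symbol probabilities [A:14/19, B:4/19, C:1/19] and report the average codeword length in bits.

Huffman tree construction:
Combine smallest probabilities repeatedly
Resulting codes:
  A: 1 (length 1)
  B: 01 (length 2)
  C: 00 (length 2)
Average length = Σ p(s) × length(s) = 1.2632 bits


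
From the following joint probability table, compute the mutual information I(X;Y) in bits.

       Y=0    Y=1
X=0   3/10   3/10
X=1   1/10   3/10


H(X) = 0.9710, H(Y) = 0.9710, H(X,Y) = 1.8955
I(X;Y) = H(X) + H(Y) - H(X,Y) = 0.0464 bits


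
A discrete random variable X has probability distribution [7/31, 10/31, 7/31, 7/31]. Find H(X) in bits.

H(X) = -Σ p(x) log₂ p(x)
  -7/31 × log₂(7/31) = 0.4848
  -10/31 × log₂(10/31) = 0.5265
  -7/31 × log₂(7/31) = 0.4848
  -7/31 × log₂(7/31) = 0.4848
H(X) = 1.9809 bits


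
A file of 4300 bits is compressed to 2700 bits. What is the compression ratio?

Compression ratio = Original / Compressed
= 4300 / 2700 = 1.59:1


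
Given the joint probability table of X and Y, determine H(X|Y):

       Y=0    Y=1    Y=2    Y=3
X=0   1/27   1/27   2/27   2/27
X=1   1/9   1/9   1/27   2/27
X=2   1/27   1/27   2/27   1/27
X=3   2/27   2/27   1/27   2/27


H(X|Y) = Σ_y p(y) H(X|Y=y)
  p(Y=0) = 7/27, H(X|Y=0) = 1.8424
  p(Y=1) = 7/27, H(X|Y=1) = 1.8424
  p(Y=2) = 2/9, H(X|Y=2) = 1.9183
  p(Y=3) = 7/27, H(X|Y=3) = 1.9502
H(X|Y) = 0.2593×1.8424 + 0.2593×1.8424 + 0.2222×1.9183 + 0.2593×1.9502 = 1.8872 bits


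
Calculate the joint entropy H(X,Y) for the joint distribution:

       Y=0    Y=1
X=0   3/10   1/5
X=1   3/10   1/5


H(X,Y) = -Σ p(x,y) log₂ p(x,y)
  p(0,0)=3/10: -0.3000 × log₂(0.3000) = 0.5211
  p(0,1)=1/5: -0.2000 × log₂(0.2000) = 0.4644
  p(1,0)=3/10: -0.3000 × log₂(0.3000) = 0.5211
  p(1,1)=1/5: -0.2000 × log₂(0.2000) = 0.4644
H(X,Y) = 1.9710 bits


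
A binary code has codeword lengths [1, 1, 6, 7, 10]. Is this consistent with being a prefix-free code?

Kraft inequality: Σ 2^(-l_i) ≤ 1 for prefix-free code
Calculating: 2^(-1) + 2^(-1) + 2^(-6) + 2^(-7) + 2^(-10)
= 0.5 + 0.5 + 0.015625 + 0.0078125 + 0.0009765625
= 1.0244
Since 1.0244 > 1, prefix-free code does not exist


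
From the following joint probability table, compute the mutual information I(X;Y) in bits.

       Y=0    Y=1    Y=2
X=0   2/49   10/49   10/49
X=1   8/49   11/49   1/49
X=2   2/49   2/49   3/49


H(X) = 1.4474, H(Y) = 1.5256, H(X,Y) = 2.7729
I(X;Y) = H(X) + H(Y) - H(X,Y) = 0.2001 bits


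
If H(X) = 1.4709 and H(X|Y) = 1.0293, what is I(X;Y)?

I(X;Y) = H(X) - H(X|Y)
I(X;Y) = 1.4709 - 1.0293 = 0.4416 bits


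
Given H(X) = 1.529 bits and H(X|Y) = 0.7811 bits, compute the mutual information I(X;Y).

I(X;Y) = H(X) - H(X|Y)
I(X;Y) = 1.529 - 0.7811 = 0.7479 bits


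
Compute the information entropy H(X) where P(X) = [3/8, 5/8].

H(X) = -Σ p(x) log₂ p(x)
  -3/8 × log₂(3/8) = 0.5306
  -5/8 × log₂(5/8) = 0.4238
H(X) = 0.9544 bits


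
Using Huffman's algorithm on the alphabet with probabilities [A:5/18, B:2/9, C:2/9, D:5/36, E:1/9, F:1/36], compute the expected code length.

Huffman tree construction:
Combine smallest probabilities repeatedly
Resulting codes:
  A: 10 (length 2)
  B: 00 (length 2)
  C: 01 (length 2)
  D: 110 (length 3)
  E: 1111 (length 4)
  F: 1110 (length 4)
Average length = Σ p(s) × length(s) = 2.4167 bits


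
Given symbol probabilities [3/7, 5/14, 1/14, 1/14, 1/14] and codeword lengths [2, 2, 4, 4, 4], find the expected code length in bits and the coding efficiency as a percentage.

Average length L = Σ p_i × l_i = 2.4286 bits
Entropy H = 1.8703 bits
Efficiency η = H/L × 100% = 77.01%


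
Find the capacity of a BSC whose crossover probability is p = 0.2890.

For BSC with error probability p:
C = 1 - H(p) where H(p) is binary entropy
H(0.2890) = -0.2890 × log₂(0.2890) - 0.7110 × log₂(0.7110)
H(p) = 0.8674
C = 1 - 0.8674 = 0.1326 bits/use


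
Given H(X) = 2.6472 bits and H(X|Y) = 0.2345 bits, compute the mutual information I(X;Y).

I(X;Y) = H(X) - H(X|Y)
I(X;Y) = 2.6472 - 0.2345 = 2.4127 bits


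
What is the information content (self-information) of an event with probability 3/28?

Information content I(x) = -log₂(p(x))
I = -log₂(3/28) = -log₂(0.1071)
I = 3.2224 bits


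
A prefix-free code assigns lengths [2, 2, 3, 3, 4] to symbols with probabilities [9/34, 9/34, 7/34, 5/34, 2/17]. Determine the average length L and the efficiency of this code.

Average length L = Σ p_i × l_i = 2.5882 bits
Entropy H = 2.2545 bits
Efficiency η = H/L × 100% = 87.11%


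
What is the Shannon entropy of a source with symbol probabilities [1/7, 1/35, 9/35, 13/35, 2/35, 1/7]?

H(X) = -Σ p(x) log₂ p(x)
  -1/7 × log₂(1/7) = 0.4011
  -1/35 × log₂(1/35) = 0.1466
  -9/35 × log₂(9/35) = 0.5038
  -13/35 × log₂(13/35) = 0.5307
  -2/35 × log₂(2/35) = 0.2360
  -1/7 × log₂(1/7) = 0.4011
H(X) = 2.2192 bits


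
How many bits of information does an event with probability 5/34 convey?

Information content I(x) = -log₂(p(x))
I = -log₂(5/34) = -log₂(0.1471)
I = 2.7655 bits


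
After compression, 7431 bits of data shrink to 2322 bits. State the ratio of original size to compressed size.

Compression ratio = Original / Compressed
= 7431 / 2322 = 3.20:1


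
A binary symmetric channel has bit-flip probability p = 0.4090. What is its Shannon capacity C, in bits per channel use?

For BSC with error probability p:
C = 1 - H(p) where H(p) is binary entropy
H(0.4090) = -0.4090 × log₂(0.4090) - 0.5910 × log₂(0.5910)
H(p) = 0.9760
C = 1 - 0.9760 = 0.0240 bits/use


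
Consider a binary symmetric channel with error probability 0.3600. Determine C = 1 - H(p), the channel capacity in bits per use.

For BSC with error probability p:
C = 1 - H(p) where H(p) is binary entropy
H(0.3600) = -0.3600 × log₂(0.3600) - 0.6400 × log₂(0.6400)
H(p) = 0.9427
C = 1 - 0.9427 = 0.0573 bits/use


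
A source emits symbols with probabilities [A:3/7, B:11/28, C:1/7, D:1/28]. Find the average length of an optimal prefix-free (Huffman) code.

Huffman tree construction:
Combine smallest probabilities repeatedly
Resulting codes:
  A: 0 (length 1)
  B: 11 (length 2)
  C: 101 (length 3)
  D: 100 (length 3)
Average length = Σ p(s) × length(s) = 1.7500 bits


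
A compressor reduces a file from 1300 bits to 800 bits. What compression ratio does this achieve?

Compression ratio = Original / Compressed
= 1300 / 800 = 1.62:1


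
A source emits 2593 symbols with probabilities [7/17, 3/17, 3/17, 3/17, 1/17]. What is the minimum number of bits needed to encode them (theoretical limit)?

Entropy H = 2.0924 bits/symbol
Minimum bits = H × n = 2.0924 × 2593
= 5425.58 bits


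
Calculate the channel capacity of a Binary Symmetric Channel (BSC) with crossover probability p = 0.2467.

For BSC with error probability p:
C = 1 - H(p) where H(p) is binary entropy
H(0.2467) = -0.2467 × log₂(0.2467) - 0.7533 × log₂(0.7533)
H(p) = 0.8060
C = 1 - 0.8060 = 0.1940 bits/use


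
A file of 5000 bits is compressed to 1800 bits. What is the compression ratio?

Compression ratio = Original / Compressed
= 5000 / 1800 = 2.78:1


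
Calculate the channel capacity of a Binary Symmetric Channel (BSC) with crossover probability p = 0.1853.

For BSC with error probability p:
C = 1 - H(p) where H(p) is binary entropy
H(0.1853) = -0.1853 × log₂(0.1853) - 0.8147 × log₂(0.8147)
H(p) = 0.6915
C = 1 - 0.6915 = 0.3085 bits/use


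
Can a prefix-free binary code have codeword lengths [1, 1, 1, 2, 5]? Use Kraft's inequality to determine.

Kraft inequality: Σ 2^(-l_i) ≤ 1 for prefix-free code
Calculating: 2^(-1) + 2^(-1) + 2^(-1) + 2^(-2) + 2^(-5)
= 0.5 + 0.5 + 0.5 + 0.25 + 0.03125
= 1.7812
Since 1.7812 > 1, prefix-free code does not exist


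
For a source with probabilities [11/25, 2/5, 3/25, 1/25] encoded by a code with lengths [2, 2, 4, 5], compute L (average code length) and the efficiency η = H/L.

Average length L = Σ p_i × l_i = 2.3600 bits
Entropy H = 1.6027 bits
Efficiency η = H/L × 100% = 67.91%


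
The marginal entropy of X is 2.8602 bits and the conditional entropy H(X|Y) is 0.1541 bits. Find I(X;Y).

I(X;Y) = H(X) - H(X|Y)
I(X;Y) = 2.8602 - 0.1541 = 2.7061 bits


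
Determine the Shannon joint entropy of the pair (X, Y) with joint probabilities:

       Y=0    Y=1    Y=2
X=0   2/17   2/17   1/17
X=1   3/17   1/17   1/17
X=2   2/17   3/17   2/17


H(X,Y) = -Σ p(x,y) log₂ p(x,y)
  p(0,0)=2/17: -0.1176 × log₂(0.1176) = 0.3632
  p(0,1)=2/17: -0.1176 × log₂(0.1176) = 0.3632
  p(0,2)=1/17: -0.0588 × log₂(0.0588) = 0.2404
  p(1,0)=3/17: -0.1765 × log₂(0.1765) = 0.4416
  p(1,1)=1/17: -0.0588 × log₂(0.0588) = 0.2404
  p(1,2)=1/17: -0.0588 × log₂(0.0588) = 0.2404
  p(2,0)=2/17: -0.1176 × log₂(0.1176) = 0.3632
  p(2,1)=3/17: -0.1765 × log₂(0.1765) = 0.4416
  p(2,2)=2/17: -0.1176 × log₂(0.1176) = 0.3632
H(X,Y) = 3.0575 bits


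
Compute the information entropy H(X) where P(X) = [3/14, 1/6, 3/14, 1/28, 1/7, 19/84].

H(X) = -Σ p(x) log₂ p(x)
  -3/14 × log₂(3/14) = 0.4762
  -1/6 × log₂(1/6) = 0.4308
  -3/14 × log₂(3/14) = 0.4762
  -1/28 × log₂(1/28) = 0.1717
  -1/7 × log₂(1/7) = 0.4011
  -19/84 × log₂(19/84) = 0.4850
H(X) = 2.4411 bits


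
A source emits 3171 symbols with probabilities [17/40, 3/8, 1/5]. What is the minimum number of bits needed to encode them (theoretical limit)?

Entropy H = 1.5197 bits/symbol
Minimum bits = H × n = 1.5197 × 3171
= 4818.88 bits


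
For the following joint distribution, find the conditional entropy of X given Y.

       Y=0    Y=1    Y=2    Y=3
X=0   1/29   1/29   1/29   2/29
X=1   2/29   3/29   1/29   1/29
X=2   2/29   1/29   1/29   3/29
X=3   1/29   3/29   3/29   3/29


H(X|Y) = Σ_y p(y) H(X|Y=y)
  p(Y=0) = 6/29, H(X|Y=0) = 1.9183
  p(Y=1) = 8/29, H(X|Y=1) = 1.8113
  p(Y=2) = 6/29, H(X|Y=2) = 1.7925
  p(Y=3) = 9/29, H(X|Y=3) = 1.8911
H(X|Y) = 0.2069×1.9183 + 0.2759×1.8113 + 0.2069×1.7925 + 0.3103×1.8911 = 1.8543 bits


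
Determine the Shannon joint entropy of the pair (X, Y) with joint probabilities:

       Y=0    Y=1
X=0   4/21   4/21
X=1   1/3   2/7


H(X,Y) = -Σ p(x,y) log₂ p(x,y)
  p(0,0)=4/21: -0.1905 × log₂(0.1905) = 0.4557
  p(0,1)=4/21: -0.1905 × log₂(0.1905) = 0.4557
  p(1,0)=1/3: -0.3333 × log₂(0.3333) = 0.5283
  p(1,1)=2/7: -0.2857 × log₂(0.2857) = 0.5164
H(X,Y) = 1.9561 bits


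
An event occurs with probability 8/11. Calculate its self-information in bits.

Information content I(x) = -log₂(p(x))
I = -log₂(8/11) = -log₂(0.7273)
I = 0.4594 bits


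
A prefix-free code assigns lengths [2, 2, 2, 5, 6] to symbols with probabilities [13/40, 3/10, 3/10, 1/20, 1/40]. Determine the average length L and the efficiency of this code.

Average length L = Σ p_i × l_i = 2.2500 bits
Entropy H = 1.9183 bits
Efficiency η = H/L × 100% = 85.26%


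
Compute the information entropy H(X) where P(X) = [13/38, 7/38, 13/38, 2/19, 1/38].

H(X) = -Σ p(x) log₂ p(x)
  -13/38 × log₂(13/38) = 0.5294
  -7/38 × log₂(7/38) = 0.4496
  -13/38 × log₂(13/38) = 0.5294
  -2/19 × log₂(2/19) = 0.3419
  -1/38 × log₂(1/38) = 0.1381
H(X) = 1.9884 bits


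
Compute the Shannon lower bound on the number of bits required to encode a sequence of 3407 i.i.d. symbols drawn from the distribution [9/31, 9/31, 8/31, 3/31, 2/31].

Entropy H = 2.1215 bits/symbol
Minimum bits = H × n = 2.1215 × 3407
= 7227.96 bits


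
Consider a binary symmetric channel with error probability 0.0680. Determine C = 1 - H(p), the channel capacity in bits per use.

For BSC with error probability p:
C = 1 - H(p) where H(p) is binary entropy
H(0.0680) = -0.0680 × log₂(0.0680) - 0.9320 × log₂(0.9320)
H(p) = 0.3584
C = 1 - 0.3584 = 0.6416 bits/use


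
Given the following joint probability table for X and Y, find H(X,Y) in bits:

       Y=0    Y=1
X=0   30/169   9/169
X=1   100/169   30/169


H(X,Y) = -Σ p(x,y) log₂ p(x,y)
  p(0,0)=30/169: -0.1775 × log₂(0.1775) = 0.4427
  p(0,1)=9/169: -0.0533 × log₂(0.0533) = 0.2253
  p(1,0)=100/169: -0.5917 × log₂(0.5917) = 0.4479
  p(1,1)=30/169: -0.1775 × log₂(0.1775) = 0.4427
H(X,Y) = 1.5587 bits


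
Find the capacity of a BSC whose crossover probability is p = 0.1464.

For BSC with error probability p:
C = 1 - H(p) where H(p) is binary entropy
H(0.1464) = -0.1464 × log₂(0.1464) - 0.8536 × log₂(0.8536)
H(p) = 0.6008
C = 1 - 0.6008 = 0.3992 bits/use


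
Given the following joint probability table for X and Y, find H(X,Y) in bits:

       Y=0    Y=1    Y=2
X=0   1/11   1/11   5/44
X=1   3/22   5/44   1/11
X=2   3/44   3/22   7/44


H(X,Y) = -Σ p(x,y) log₂ p(x,y)
  p(0,0)=1/11: -0.0909 × log₂(0.0909) = 0.3145
  p(0,1)=1/11: -0.0909 × log₂(0.0909) = 0.3145
  p(0,2)=5/44: -0.1136 × log₂(0.1136) = 0.3565
  p(1,0)=3/22: -0.1364 × log₂(0.1364) = 0.3920
  p(1,1)=5/44: -0.1136 × log₂(0.1136) = 0.3565
  p(1,2)=1/11: -0.0909 × log₂(0.0909) = 0.3145
  p(2,0)=3/44: -0.0682 × log₂(0.0682) = 0.2642
  p(2,1)=3/22: -0.1364 × log₂(0.1364) = 0.3920
  p(2,2)=7/44: -0.1591 × log₂(0.1591) = 0.4219
H(X,Y) = 3.1266 bits


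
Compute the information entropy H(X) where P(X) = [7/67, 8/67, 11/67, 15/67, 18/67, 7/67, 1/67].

H(X) = -Σ p(x) log₂ p(x)
  -7/67 × log₂(7/67) = 0.3405
  -8/67 × log₂(8/67) = 0.3661
  -11/67 × log₂(11/67) = 0.4280
  -15/67 × log₂(15/67) = 0.4834
  -18/67 × log₂(18/67) = 0.5094
  -7/67 × log₂(7/67) = 0.3405
  -1/67 × log₂(1/67) = 0.0905
H(X) = 2.5583 bits


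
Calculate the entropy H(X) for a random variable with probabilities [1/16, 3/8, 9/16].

H(X) = -Σ p(x) log₂ p(x)
  -1/16 × log₂(1/16) = 0.2500
  -3/8 × log₂(3/8) = 0.5306
  -9/16 × log₂(9/16) = 0.4669
H(X) = 1.2476 bits


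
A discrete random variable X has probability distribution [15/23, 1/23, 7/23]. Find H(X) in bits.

H(X) = -Σ p(x) log₂ p(x)
  -15/23 × log₂(15/23) = 0.4022
  -1/23 × log₂(1/23) = 0.1967
  -7/23 × log₂(7/23) = 0.5223
H(X) = 1.1212 bits


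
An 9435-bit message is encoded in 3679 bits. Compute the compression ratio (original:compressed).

Compression ratio = Original / Compressed
= 9435 / 3679 = 2.56:1


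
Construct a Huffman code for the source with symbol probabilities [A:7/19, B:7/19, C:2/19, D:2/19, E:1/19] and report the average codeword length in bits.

Huffman tree construction:
Combine smallest probabilities repeatedly
Resulting codes:
  A: 11 (length 2)
  B: 0 (length 1)
  C: 1011 (length 4)
  D: 100 (length 3)
  E: 1010 (length 4)
Average length = Σ p(s) × length(s) = 2.0526 bits


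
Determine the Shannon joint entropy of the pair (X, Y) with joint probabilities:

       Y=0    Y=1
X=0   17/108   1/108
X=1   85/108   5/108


H(X,Y) = -Σ p(x,y) log₂ p(x,y)
  p(0,0)=17/108: -0.1574 × log₂(0.1574) = 0.4199
  p(0,1)=1/108: -0.0093 × log₂(0.0093) = 0.0625
  p(1,0)=85/108: -0.7870 × log₂(0.7870) = 0.2719
  p(1,1)=5/108: -0.0463 × log₂(0.0463) = 0.2052
H(X,Y) = 0.9596 bits


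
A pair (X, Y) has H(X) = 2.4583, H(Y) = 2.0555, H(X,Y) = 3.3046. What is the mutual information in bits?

I(X;Y) = H(X) + H(Y) - H(X,Y)
I(X;Y) = 2.4583 + 2.0555 - 3.3046 = 1.2092 bits


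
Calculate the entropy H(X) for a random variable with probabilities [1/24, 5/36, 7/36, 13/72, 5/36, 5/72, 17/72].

H(X) = -Σ p(x) log₂ p(x)
  -1/24 × log₂(1/24) = 0.1910
  -5/36 × log₂(5/36) = 0.3956
  -7/36 × log₂(7/36) = 0.4594
  -13/72 × log₂(13/72) = 0.4459
  -5/36 × log₂(5/36) = 0.3956
  -5/72 × log₂(5/72) = 0.2672
  -17/72 × log₂(17/72) = 0.4917
H(X) = 2.6463 bits


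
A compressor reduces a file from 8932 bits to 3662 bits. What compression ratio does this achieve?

Compression ratio = Original / Compressed
= 8932 / 3662 = 2.44:1


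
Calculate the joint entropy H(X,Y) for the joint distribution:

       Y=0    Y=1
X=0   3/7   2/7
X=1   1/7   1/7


H(X,Y) = -Σ p(x,y) log₂ p(x,y)
  p(0,0)=3/7: -0.4286 × log₂(0.4286) = 0.5239
  p(0,1)=2/7: -0.2857 × log₂(0.2857) = 0.5164
  p(1,0)=1/7: -0.1429 × log₂(0.1429) = 0.4011
  p(1,1)=1/7: -0.1429 × log₂(0.1429) = 0.4011
H(X,Y) = 1.8424 bits


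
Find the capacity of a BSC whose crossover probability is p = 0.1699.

For BSC with error probability p:
C = 1 - H(p) where H(p) is binary entropy
H(0.1699) = -0.1699 × log₂(0.1699) - 0.8301 × log₂(0.8301)
H(p) = 0.6575
C = 1 - 0.6575 = 0.3425 bits/use


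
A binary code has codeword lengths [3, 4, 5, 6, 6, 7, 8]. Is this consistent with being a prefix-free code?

Kraft inequality: Σ 2^(-l_i) ≤ 1 for prefix-free code
Calculating: 2^(-3) + 2^(-4) + 2^(-5) + 2^(-6) + 2^(-6) + 2^(-7) + 2^(-8)
= 0.125 + 0.0625 + 0.03125 + 0.015625 + 0.015625 + 0.0078125 + 0.00390625
= 0.2617
Since 0.2617 ≤ 1, prefix-free code exists


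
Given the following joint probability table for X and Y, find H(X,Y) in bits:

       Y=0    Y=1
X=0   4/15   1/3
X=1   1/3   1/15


H(X,Y) = -Σ p(x,y) log₂ p(x,y)
  p(0,0)=4/15: -0.2667 × log₂(0.2667) = 0.5085
  p(0,1)=1/3: -0.3333 × log₂(0.3333) = 0.5283
  p(1,0)=1/3: -0.3333 × log₂(0.3333) = 0.5283
  p(1,1)=1/15: -0.0667 × log₂(0.0667) = 0.2605
H(X,Y) = 1.8256 bits


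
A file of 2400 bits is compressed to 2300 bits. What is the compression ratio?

Compression ratio = Original / Compressed
= 2400 / 2300 = 1.04:1


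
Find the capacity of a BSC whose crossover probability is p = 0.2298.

For BSC with error probability p:
C = 1 - H(p) where H(p) is binary entropy
H(0.2298) = -0.2298 × log₂(0.2298) - 0.7702 × log₂(0.7702)
H(p) = 0.7777
C = 1 - 0.7777 = 0.2223 bits/use


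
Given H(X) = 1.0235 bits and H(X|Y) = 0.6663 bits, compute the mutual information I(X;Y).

I(X;Y) = H(X) - H(X|Y)
I(X;Y) = 1.0235 - 0.6663 = 0.3572 bits


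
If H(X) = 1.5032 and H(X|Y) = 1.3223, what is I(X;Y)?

I(X;Y) = H(X) - H(X|Y)
I(X;Y) = 1.5032 - 1.3223 = 0.1809 bits


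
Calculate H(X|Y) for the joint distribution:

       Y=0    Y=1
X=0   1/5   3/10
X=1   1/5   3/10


H(X|Y) = Σ_y p(y) H(X|Y=y)
  p(Y=0) = 2/5, H(X|Y=0) = 1.0000
  p(Y=1) = 3/5, H(X|Y=1) = 1.0000
H(X|Y) = 0.4000×1.0000 + 0.6000×1.0000 = 1.0000 bits


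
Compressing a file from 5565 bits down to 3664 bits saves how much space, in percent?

Space savings = (1 - Compressed/Original) × 100%
= (1 - 3664/5565) × 100%
= 34.16%


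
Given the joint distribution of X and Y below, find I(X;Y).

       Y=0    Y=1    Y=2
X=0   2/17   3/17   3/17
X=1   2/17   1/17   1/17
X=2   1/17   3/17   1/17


H(X) = 1.5222, H(Y) = 1.5657, H(X,Y) = 3.0131
I(X;Y) = H(X) + H(Y) - H(X,Y) = 0.0748 bits


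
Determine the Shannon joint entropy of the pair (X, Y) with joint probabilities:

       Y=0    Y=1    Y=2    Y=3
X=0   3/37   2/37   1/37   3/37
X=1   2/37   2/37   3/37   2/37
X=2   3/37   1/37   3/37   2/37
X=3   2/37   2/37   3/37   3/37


H(X,Y) = -Σ p(x,y) log₂ p(x,y)
  p(0,0)=3/37: -0.0811 × log₂(0.0811) = 0.2939
  p(0,1)=2/37: -0.0541 × log₂(0.0541) = 0.2275
  p(0,2)=1/37: -0.0270 × log₂(0.0270) = 0.1408
  p(0,3)=3/37: -0.0811 × log₂(0.0811) = 0.2939
  p(1,0)=2/37: -0.0541 × log₂(0.0541) = 0.2275
  p(1,1)=2/37: -0.0541 × log₂(0.0541) = 0.2275
  p(1,2)=3/37: -0.0811 × log₂(0.0811) = 0.2939
  p(1,3)=2/37: -0.0541 × log₂(0.0541) = 0.2275
  p(2,0)=3/37: -0.0811 × log₂(0.0811) = 0.2939
  p(2,1)=1/37: -0.0270 × log₂(0.0270) = 0.1408
  p(2,2)=3/37: -0.0811 × log₂(0.0811) = 0.2939
  p(2,3)=2/37: -0.0541 × log₂(0.0541) = 0.2275
  p(3,0)=2/37: -0.0541 × log₂(0.0541) = 0.2275
  p(3,1)=2/37: -0.0541 × log₂(0.0541) = 0.2275
  p(3,2)=3/37: -0.0811 × log₂(0.0811) = 0.2939
  p(3,3)=3/37: -0.0811 × log₂(0.0811) = 0.2939
H(X,Y) = 3.9315 bits


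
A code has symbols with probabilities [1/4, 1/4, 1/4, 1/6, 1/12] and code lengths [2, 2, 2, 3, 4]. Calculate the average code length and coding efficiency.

Average length L = Σ p_i × l_i = 2.3333 bits
Entropy H = 2.2296 bits
Efficiency η = H/L × 100% = 95.55%


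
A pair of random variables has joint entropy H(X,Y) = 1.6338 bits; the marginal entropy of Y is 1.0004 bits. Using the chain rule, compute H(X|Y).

Chain rule: H(X,Y) = H(X|Y) + H(Y)
H(X|Y) = H(X,Y) - H(Y) = 1.6338 - 1.0004 = 0.6334 bits


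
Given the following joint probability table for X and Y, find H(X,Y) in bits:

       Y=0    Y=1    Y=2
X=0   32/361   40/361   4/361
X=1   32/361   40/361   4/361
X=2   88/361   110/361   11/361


H(X,Y) = -Σ p(x,y) log₂ p(x,y)
  p(0,0)=32/361: -0.0886 × log₂(0.0886) = 0.3099
  p(0,1)=40/361: -0.1108 × log₂(0.1108) = 0.3517
  p(0,2)=4/361: -0.0111 × log₂(0.0111) = 0.0720
  p(1,0)=32/361: -0.0886 × log₂(0.0886) = 0.3099
  p(1,1)=40/361: -0.1108 × log₂(0.1108) = 0.3517
  p(1,2)=4/361: -0.0111 × log₂(0.0111) = 0.0720
  p(2,0)=88/361: -0.2438 × log₂(0.2438) = 0.4964
  p(2,1)=110/361: -0.3047 × log₂(0.3047) = 0.5224
  p(2,2)=11/361: -0.0305 × log₂(0.0305) = 0.1535
H(X,Y) = 2.6394 bits


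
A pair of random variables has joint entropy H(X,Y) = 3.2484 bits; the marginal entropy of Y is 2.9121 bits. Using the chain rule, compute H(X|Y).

Chain rule: H(X,Y) = H(X|Y) + H(Y)
H(X|Y) = H(X,Y) - H(Y) = 3.2484 - 2.9121 = 0.3363 bits


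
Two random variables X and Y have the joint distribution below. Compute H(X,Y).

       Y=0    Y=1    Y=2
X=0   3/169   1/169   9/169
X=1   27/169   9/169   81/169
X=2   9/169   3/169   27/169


H(X,Y) = -Σ p(x,y) log₂ p(x,y)
  p(0,0)=3/169: -0.0178 × log₂(0.0178) = 0.1032
  p(0,1)=1/169: -0.0059 × log₂(0.0059) = 0.0438
  p(0,2)=9/169: -0.0533 × log₂(0.0533) = 0.2253
  p(1,0)=27/169: -0.1598 × log₂(0.1598) = 0.4227
  p(1,1)=9/169: -0.0533 × log₂(0.0533) = 0.2253
  p(1,2)=81/169: -0.4793 × log₂(0.4793) = 0.5085
  p(2,0)=9/169: -0.0533 × log₂(0.0533) = 0.2253
  p(2,1)=3/169: -0.0178 × log₂(0.0178) = 0.1032
  p(2,2)=27/169: -0.1598 × log₂(0.1598) = 0.4227
H(X,Y) = 2.2802 bits


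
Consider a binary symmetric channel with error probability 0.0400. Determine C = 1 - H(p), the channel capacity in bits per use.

For BSC with error probability p:
C = 1 - H(p) where H(p) is binary entropy
H(0.0400) = -0.0400 × log₂(0.0400) - 0.9600 × log₂(0.9600)
H(p) = 0.2423
C = 1 - 0.2423 = 0.7577 bits/use


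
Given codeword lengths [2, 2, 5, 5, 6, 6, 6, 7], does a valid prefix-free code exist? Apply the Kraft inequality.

Kraft inequality: Σ 2^(-l_i) ≤ 1 for prefix-free code
Calculating: 2^(-2) + 2^(-2) + 2^(-5) + 2^(-5) + 2^(-6) + 2^(-6) + 2^(-6) + 2^(-7)
= 0.25 + 0.25 + 0.03125 + 0.03125 + 0.015625 + 0.015625 + 0.015625 + 0.0078125
= 0.6172
Since 0.6172 ≤ 1, prefix-free code exists


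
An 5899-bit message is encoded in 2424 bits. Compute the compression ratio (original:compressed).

Compression ratio = Original / Compressed
= 5899 / 2424 = 2.43:1


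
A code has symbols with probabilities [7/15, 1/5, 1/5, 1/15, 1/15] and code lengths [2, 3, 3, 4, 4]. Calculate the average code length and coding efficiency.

Average length L = Σ p_i × l_i = 2.6667 bits
Entropy H = 1.9628 bits
Efficiency η = H/L × 100% = 73.61%


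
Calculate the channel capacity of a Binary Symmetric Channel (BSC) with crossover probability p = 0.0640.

For BSC with error probability p:
C = 1 - H(p) where H(p) is binary entropy
H(0.0640) = -0.0640 × log₂(0.0640) - 0.9360 × log₂(0.9360)
H(p) = 0.3431
C = 1 - 0.3431 = 0.6569 bits/use


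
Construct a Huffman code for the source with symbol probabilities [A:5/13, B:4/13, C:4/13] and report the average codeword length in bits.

Huffman tree construction:
Combine smallest probabilities repeatedly
Resulting codes:
  A: 0 (length 1)
  B: 10 (length 2)
  C: 11 (length 2)
Average length = Σ p(s) × length(s) = 1.6154 bits


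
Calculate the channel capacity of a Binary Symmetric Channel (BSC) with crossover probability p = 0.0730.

For BSC with error probability p:
C = 1 - H(p) where H(p) is binary entropy
H(0.0730) = -0.0730 × log₂(0.0730) - 0.9270 × log₂(0.9270)
H(p) = 0.3770
C = 1 - 0.3770 = 0.6230 bits/use


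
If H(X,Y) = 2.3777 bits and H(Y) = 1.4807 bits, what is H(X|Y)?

Chain rule: H(X,Y) = H(X|Y) + H(Y)
H(X|Y) = H(X,Y) - H(Y) = 2.3777 - 1.4807 = 0.897 bits


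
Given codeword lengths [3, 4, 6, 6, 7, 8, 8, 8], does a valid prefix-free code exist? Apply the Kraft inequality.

Kraft inequality: Σ 2^(-l_i) ≤ 1 for prefix-free code
Calculating: 2^(-3) + 2^(-4) + 2^(-6) + 2^(-6) + 2^(-7) + 2^(-8) + 2^(-8) + 2^(-8)
= 0.125 + 0.0625 + 0.015625 + 0.015625 + 0.0078125 + 0.00390625 + 0.00390625 + 0.00390625
= 0.2383
Since 0.2383 ≤ 1, prefix-free code exists


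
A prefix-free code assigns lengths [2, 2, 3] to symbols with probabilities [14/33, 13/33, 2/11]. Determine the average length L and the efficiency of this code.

Average length L = Σ p_i × l_i = 2.1818 bits
Entropy H = 1.5014 bits
Efficiency η = H/L × 100% = 68.81%


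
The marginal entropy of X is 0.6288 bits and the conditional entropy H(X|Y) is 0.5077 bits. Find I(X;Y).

I(X;Y) = H(X) - H(X|Y)
I(X;Y) = 0.6288 - 0.5077 = 0.1211 bits


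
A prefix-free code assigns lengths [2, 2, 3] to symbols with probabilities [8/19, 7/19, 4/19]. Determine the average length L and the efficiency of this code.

Average length L = Σ p_i × l_i = 2.2105 bits
Entropy H = 1.5294 bits
Efficiency η = H/L × 100% = 69.19%


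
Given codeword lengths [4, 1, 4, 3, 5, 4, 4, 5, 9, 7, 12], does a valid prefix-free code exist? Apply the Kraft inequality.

Kraft inequality: Σ 2^(-l_i) ≤ 1 for prefix-free code
Calculating: 2^(-4) + 2^(-1) + 2^(-4) + 2^(-3) + 2^(-5) + 2^(-4) + 2^(-4) + 2^(-5) + 2^(-9) + 2^(-7) + 2^(-12)
= 0.0625 + 0.5 + 0.0625 + 0.125 + 0.03125 + 0.0625 + 0.0625 + 0.03125 + 0.001953125 + 0.0078125 + 0.000244140625
= 0.9475
Since 0.9475 ≤ 1, prefix-free code exists


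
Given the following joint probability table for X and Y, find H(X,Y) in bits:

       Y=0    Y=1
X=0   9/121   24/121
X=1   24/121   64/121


H(X,Y) = -Σ p(x,y) log₂ p(x,y)
  p(0,0)=9/121: -0.0744 × log₂(0.0744) = 0.2788
  p(0,1)=24/121: -0.1983 × log₂(0.1983) = 0.4629
  p(1,0)=24/121: -0.1983 × log₂(0.1983) = 0.4629
  p(1,1)=64/121: -0.5289 × log₂(0.5289) = 0.4860
H(X,Y) = 1.6907 bits


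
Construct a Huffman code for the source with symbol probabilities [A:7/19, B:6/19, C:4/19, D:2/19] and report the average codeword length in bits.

Huffman tree construction:
Combine smallest probabilities repeatedly
Resulting codes:
  A: 0 (length 1)
  B: 10 (length 2)
  C: 111 (length 3)
  D: 110 (length 3)
Average length = Σ p(s) × length(s) = 1.9474 bits


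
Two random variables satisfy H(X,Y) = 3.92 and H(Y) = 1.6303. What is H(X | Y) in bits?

Chain rule: H(X,Y) = H(X|Y) + H(Y)
H(X|Y) = H(X,Y) - H(Y) = 3.92 - 1.6303 = 2.2897 bits


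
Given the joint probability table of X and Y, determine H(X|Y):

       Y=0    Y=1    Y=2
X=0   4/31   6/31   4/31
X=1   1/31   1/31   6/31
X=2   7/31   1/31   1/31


H(X|Y) = Σ_y p(y) H(X|Y=y)
  p(Y=0) = 12/31, H(X|Y=0) = 1.2807
  p(Y=1) = 8/31, H(X|Y=1) = 1.0613
  p(Y=2) = 11/31, H(X|Y=2) = 1.3222
H(X|Y) = 0.3871×1.2807 + 0.2581×1.0613 + 0.3548×1.3222 = 1.2388 bits


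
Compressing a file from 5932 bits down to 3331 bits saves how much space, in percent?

Space savings = (1 - Compressed/Original) × 100%
= (1 - 3331/5932) × 100%
= 43.85%


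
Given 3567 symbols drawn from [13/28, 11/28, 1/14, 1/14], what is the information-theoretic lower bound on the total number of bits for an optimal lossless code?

Entropy H = 1.5874 bits/symbol
Minimum bits = H × n = 1.5874 × 3567
= 5662.16 bits


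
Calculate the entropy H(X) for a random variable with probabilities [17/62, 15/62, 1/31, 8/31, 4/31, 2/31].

H(X) = -Σ p(x) log₂ p(x)
  -17/62 × log₂(17/62) = 0.5118
  -15/62 × log₂(15/62) = 0.4953
  -1/31 × log₂(1/31) = 0.1598
  -8/31 × log₂(8/31) = 0.5043
  -4/31 × log₂(4/31) = 0.3812
  -2/31 × log₂(2/31) = 0.2551
H(X) = 2.3076 bits


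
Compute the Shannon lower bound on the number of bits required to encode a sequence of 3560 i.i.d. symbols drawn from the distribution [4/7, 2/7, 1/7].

Entropy H = 1.3788 bits/symbol
Minimum bits = H × n = 1.3788 × 3560
= 4908.47 bits


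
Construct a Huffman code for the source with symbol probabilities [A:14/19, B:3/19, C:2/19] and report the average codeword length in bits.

Huffman tree construction:
Combine smallest probabilities repeatedly
Resulting codes:
  A: 1 (length 1)
  B: 01 (length 2)
  C: 00 (length 2)
Average length = Σ p(s) × length(s) = 1.2632 bits


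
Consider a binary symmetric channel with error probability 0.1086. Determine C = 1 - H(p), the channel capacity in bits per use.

For BSC with error probability p:
C = 1 - H(p) where H(p) is binary entropy
H(0.1086) = -0.1086 × log₂(0.1086) - 0.8914 × log₂(0.8914)
H(p) = 0.4957
C = 1 - 0.4957 = 0.5043 bits/use


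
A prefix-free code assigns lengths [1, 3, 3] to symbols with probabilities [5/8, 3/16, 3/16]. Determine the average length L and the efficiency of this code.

Average length L = Σ p_i × l_i = 1.7500 bits
Entropy H = 1.3294 bits
Efficiency η = H/L × 100% = 75.97%


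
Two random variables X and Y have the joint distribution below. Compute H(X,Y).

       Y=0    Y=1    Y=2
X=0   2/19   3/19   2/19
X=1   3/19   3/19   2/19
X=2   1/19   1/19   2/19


H(X,Y) = -Σ p(x,y) log₂ p(x,y)
  p(0,0)=2/19: -0.1053 × log₂(0.1053) = 0.3419
  p(0,1)=3/19: -0.1579 × log₂(0.1579) = 0.4205
  p(0,2)=2/19: -0.1053 × log₂(0.1053) = 0.3419
  p(1,0)=3/19: -0.1579 × log₂(0.1579) = 0.4205
  p(1,1)=3/19: -0.1579 × log₂(0.1579) = 0.4205
  p(1,2)=2/19: -0.1053 × log₂(0.1053) = 0.3419
  p(2,0)=1/19: -0.0526 × log₂(0.0526) = 0.2236
  p(2,1)=1/19: -0.0526 × log₂(0.0526) = 0.2236
  p(2,2)=2/19: -0.1053 × log₂(0.1053) = 0.3419
H(X,Y) = 3.0761 bits


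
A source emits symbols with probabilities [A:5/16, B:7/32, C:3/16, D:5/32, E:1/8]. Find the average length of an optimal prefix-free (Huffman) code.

Huffman tree construction:
Combine smallest probabilities repeatedly
Resulting codes:
  A: 11 (length 2)
  B: 01 (length 2)
  C: 00 (length 2)
  D: 101 (length 3)
  E: 100 (length 3)
Average length = Σ p(s) × length(s) = 2.2812 bits


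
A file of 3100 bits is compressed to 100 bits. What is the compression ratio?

Compression ratio = Original / Compressed
= 3100 / 100 = 31.00:1


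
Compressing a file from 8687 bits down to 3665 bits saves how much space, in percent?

Space savings = (1 - Compressed/Original) × 100%
= (1 - 3665/8687) × 100%
= 57.81%


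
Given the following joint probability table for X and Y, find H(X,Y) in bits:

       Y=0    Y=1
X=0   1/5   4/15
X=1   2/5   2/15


H(X,Y) = -Σ p(x,y) log₂ p(x,y)
  p(0,0)=1/5: -0.2000 × log₂(0.2000) = 0.4644
  p(0,1)=4/15: -0.2667 × log₂(0.2667) = 0.5085
  p(1,0)=2/5: -0.4000 × log₂(0.4000) = 0.5288
  p(1,1)=2/15: -0.1333 × log₂(0.1333) = 0.3876
H(X,Y) = 1.8892 bits


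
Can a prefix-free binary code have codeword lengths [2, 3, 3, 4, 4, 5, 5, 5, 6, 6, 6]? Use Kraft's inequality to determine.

Kraft inequality: Σ 2^(-l_i) ≤ 1 for prefix-free code
Calculating: 2^(-2) + 2^(-3) + 2^(-3) + 2^(-4) + 2^(-4) + 2^(-5) + 2^(-5) + 2^(-5) + 2^(-6) + 2^(-6) + 2^(-6)
= 0.25 + 0.125 + 0.125 + 0.0625 + 0.0625 + 0.03125 + 0.03125 + 0.03125 + 0.015625 + 0.015625 + 0.015625
= 0.7656
Since 0.7656 ≤ 1, prefix-free code exists


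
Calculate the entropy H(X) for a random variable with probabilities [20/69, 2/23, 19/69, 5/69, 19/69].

H(X) = -Σ p(x) log₂ p(x)
  -20/69 × log₂(20/69) = 0.5179
  -2/23 × log₂(2/23) = 0.3064
  -19/69 × log₂(19/69) = 0.5123
  -5/69 × log₂(5/69) = 0.2744
  -19/69 × log₂(19/69) = 0.5123
H(X) = 2.1233 bits
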